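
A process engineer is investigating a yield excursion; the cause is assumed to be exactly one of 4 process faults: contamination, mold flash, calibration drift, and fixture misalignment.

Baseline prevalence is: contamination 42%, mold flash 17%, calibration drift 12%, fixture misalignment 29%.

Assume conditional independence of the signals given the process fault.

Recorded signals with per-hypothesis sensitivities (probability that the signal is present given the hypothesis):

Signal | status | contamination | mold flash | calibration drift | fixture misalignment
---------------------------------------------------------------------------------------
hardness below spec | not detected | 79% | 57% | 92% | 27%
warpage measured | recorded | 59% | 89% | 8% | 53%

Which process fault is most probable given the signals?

By Bayes' rule with conditional independence, the unnormalized weight for each hypothesis is prior × ∏ likelihoods (using 1 − P(present | H) for each absent signal):
  contamination: 0.42 × (1 − 0.79) × 0.59 = 0.052038
  mold flash: 0.17 × (1 − 0.57) × 0.89 = 0.065059
  calibration drift: 0.12 × (1 − 0.92) × 0.08 = 0.000768
  fixture misalignment: 0.29 × (1 − 0.27) × 0.53 = 0.1122
The unnormalized weights sum to 0.23007.
P(contamination | evidence) ≈ 0.052038 / 0.23007 ≈ 0.226
P(mold flash | evidence) ≈ 0.065059 / 0.23007 ≈ 0.283
P(calibration drift | evidence) ≈ 0.000768 / 0.23007 ≈ 0.003
P(fixture misalignment | evidence) ≈ 0.1122 / 0.23007 ≈ 0.488
The largest is 0.488, so fixture misalignment is most probable.

fixture misalignment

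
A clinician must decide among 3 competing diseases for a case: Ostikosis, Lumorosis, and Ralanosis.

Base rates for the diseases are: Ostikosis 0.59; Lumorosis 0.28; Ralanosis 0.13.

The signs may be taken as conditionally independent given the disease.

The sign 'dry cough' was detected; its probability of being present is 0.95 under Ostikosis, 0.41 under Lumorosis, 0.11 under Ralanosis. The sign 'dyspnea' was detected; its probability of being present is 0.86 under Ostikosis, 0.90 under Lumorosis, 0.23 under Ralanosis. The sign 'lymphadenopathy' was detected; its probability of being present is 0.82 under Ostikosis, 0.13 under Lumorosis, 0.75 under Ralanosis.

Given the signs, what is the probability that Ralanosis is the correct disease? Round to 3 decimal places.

0.006

By Bayes' rule with conditional independence, the unnormalized weight for each hypothesis is prior × ∏ likelihoods:
  Ostikosis: 0.59 × 0.95 × 0.86 × 0.82 = 0.39526
  Lumorosis: 0.28 × 0.41 × 0.90 × 0.13 = 0.013432
  Ralanosis: 0.13 × 0.11 × 0.23 × 0.75 = 0.0024668
Marginal likelihood of the evidence = 0.41116.
P(Ralanosis | evidence) = 0.0024668 / 0.41116 ≈ 0.006.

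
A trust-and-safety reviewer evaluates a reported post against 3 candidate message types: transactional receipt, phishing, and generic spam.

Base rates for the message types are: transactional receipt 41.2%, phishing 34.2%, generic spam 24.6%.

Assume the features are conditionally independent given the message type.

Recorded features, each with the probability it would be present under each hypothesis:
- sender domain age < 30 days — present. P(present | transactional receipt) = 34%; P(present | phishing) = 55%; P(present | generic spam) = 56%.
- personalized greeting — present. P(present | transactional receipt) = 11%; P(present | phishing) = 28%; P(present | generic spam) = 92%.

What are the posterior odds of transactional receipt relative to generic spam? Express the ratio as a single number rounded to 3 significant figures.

Unnormalized posterior weight (prior times the feature likelihoods) for each of the two hypotheses:
  transactional receipt: 0.412 × 0.34 × 0.11 = 0.015409
  generic spam: 0.246 × 0.56 × 0.92 = 0.12674
Odds(transactional receipt : generic spam) = 0.015409 / 0.12674 ≈ 0.122.

0.122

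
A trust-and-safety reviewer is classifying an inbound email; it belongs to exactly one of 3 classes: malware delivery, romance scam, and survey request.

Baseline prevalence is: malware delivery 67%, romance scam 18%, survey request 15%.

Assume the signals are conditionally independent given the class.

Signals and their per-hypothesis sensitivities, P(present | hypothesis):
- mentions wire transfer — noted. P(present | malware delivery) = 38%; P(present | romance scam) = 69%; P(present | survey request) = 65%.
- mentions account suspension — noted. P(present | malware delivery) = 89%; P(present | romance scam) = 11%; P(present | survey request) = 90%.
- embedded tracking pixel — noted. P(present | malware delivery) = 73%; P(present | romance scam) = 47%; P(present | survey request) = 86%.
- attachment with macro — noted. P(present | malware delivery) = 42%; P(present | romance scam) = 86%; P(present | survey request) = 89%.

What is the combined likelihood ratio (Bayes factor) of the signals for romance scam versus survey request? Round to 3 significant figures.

0.0685

Take the product of per-signal likelihoods under each hypothesis, then divide.
  romance scam: 0.69 × 0.11 × 0.47 × 0.86 = 0.030679
  survey request: 0.65 × 0.90 × 0.86 × 0.89 = 0.44776
Bayes factor = 0.030679 / 0.44776 ≈ 0.0685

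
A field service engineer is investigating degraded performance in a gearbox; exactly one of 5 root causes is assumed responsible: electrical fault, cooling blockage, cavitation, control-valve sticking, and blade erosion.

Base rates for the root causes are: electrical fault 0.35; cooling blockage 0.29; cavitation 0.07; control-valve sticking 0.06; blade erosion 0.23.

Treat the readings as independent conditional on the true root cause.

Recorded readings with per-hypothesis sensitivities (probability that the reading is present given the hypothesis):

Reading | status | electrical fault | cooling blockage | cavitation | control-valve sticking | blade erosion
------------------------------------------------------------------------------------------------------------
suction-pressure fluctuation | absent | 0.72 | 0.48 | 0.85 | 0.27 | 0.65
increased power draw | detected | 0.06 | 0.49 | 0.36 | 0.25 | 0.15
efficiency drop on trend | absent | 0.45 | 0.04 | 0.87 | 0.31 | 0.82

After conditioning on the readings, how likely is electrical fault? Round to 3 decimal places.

0.038

By Bayes' rule with conditional independence, the unnormalized weight for each hypothesis is prior × ∏ likelihoods (using 1 − P(present | H) for each absent reading):
  electrical fault: 0.35 × (1 − 0.72) × 0.06 × (1 − 0.45) = 0.003234
  cooling blockage: 0.29 × (1 − 0.48) × 0.49 × (1 − 0.04) = 0.070936
  cavitation: 0.07 × (1 − 0.85) × 0.36 × (1 − 0.87) = 0.0004914
  control-valve sticking: 0.06 × (1 − 0.27) × 0.25 × (1 − 0.31) = 0.0075555
  blade erosion: 0.23 × (1 − 0.65) × 0.15 × (1 − 0.82) = 0.0021735
Marginal likelihood of the evidence = 0.084391.
P(electrical fault | evidence) = 0.003234 / 0.084391 ≈ 0.038.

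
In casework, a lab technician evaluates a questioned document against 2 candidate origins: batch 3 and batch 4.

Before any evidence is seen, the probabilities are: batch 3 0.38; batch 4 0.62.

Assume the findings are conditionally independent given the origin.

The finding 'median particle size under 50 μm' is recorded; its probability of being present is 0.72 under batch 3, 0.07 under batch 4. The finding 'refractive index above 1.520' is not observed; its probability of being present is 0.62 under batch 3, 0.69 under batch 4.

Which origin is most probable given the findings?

batch 3

Multiply each prior by the joint likelihood of the evidence pattern (using 1 − P(present | H) for each absent finding):
  batch 3: 0.38 × 0.72 × (1 − 0.62) = 0.10397
  batch 4: 0.62 × 0.07 × (1 − 0.69) = 0.013454
Normalizing constant Z = 0.10397 + 0.013454 = 0.11742.
P(batch 3 | evidence) ≈ 0.10397 / 0.11742 ≈ 0.885
P(batch 4 | evidence) ≈ 0.013454 / 0.11742 ≈ 0.115
The largest is 0.885, so batch 3 is most probable.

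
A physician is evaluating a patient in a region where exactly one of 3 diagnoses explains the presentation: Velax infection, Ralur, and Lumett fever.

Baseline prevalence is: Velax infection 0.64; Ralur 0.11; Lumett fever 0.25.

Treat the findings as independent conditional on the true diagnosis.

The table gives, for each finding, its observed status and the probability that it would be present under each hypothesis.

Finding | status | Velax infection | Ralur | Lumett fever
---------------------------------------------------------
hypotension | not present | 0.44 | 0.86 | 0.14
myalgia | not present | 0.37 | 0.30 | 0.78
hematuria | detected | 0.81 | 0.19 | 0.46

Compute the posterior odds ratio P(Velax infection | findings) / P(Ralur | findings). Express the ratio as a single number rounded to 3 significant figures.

Posterior odds equal prior odds times the likelihood ratio; only the two competing hypotheses matter (using 1 − P(present | H) for each absent finding).
  Velax infection: 0.64 × (1 − 0.44) × (1 − 0.37) × 0.81 = 0.18289
  Ralur: 0.11 × (1 − 0.86) × (1 − 0.30) × 0.19 = 0.0020482
Posterior odds = 0.18289 / 0.0020482 ≈ 89.3.

89.3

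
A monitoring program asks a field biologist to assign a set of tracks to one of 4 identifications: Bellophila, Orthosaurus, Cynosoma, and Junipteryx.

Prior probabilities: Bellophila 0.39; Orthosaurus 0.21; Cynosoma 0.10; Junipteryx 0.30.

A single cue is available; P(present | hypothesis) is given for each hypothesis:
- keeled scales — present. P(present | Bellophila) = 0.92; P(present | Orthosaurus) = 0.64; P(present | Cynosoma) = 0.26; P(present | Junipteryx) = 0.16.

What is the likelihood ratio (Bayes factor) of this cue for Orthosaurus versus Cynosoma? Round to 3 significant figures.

Likelihood of this cue under each hypothesis:
  Orthosaurus: 0.64
  Cynosoma: 0.26
Bayes factor = 0.64 / 0.26 ≈ 2.46

2.46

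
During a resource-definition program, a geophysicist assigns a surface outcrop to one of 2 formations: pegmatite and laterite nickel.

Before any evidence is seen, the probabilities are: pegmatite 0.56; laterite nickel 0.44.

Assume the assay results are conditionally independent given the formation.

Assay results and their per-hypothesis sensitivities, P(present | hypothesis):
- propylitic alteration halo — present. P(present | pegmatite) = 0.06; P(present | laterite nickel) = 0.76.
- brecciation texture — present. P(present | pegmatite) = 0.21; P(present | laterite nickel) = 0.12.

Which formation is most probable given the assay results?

laterite nickel

Multiply each prior by the joint likelihood of the assay result pattern:
  pegmatite: 0.56 × 0.06 × 0.21 = 0.007056
  laterite nickel: 0.44 × 0.76 × 0.12 = 0.040128
The unnormalized weights sum to 0.047184.
P(pegmatite | evidence) ≈ 0.007056 / 0.047184 ≈ 0.150
P(laterite nickel | evidence) ≈ 0.040128 / 0.047184 ≈ 0.850
The largest is 0.850, so laterite nickel is most probable.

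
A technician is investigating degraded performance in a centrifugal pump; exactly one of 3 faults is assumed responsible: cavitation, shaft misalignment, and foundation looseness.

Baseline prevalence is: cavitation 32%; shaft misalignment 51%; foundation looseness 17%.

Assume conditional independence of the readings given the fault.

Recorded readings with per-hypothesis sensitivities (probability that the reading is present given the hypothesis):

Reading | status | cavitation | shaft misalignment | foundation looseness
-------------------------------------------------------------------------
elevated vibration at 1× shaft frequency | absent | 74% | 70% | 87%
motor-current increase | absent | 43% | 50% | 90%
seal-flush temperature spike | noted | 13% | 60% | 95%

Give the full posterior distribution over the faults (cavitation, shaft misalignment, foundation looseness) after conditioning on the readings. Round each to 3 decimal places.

For each hypothesis, the unnormalized posterior weight is prior × product of the reading likelihoods (using 1 − P(present | H) for each absent reading):
  cavitation: 0.32 × (1 − 0.74) × (1 − 0.43) × 0.13 = 0.0061651
  shaft misalignment: 0.51 × (1 − 0.70) × (1 − 0.50) × 0.60 = 0.0459
  foundation looseness: 0.17 × (1 − 0.87) × (1 − 0.90) × 0.95 = 0.0020995
Marginal likelihood of the evidence = 0.054165.
P(cavitation | evidence) = 0.0061651 / 0.054165 ≈ 0.114
P(shaft misalignment | evidence) = 0.0459 / 0.054165 ≈ 0.847
P(foundation looseness | evidence) = 0.0020995 / 0.054165 ≈ 0.039

0.114, 0.847, 0.039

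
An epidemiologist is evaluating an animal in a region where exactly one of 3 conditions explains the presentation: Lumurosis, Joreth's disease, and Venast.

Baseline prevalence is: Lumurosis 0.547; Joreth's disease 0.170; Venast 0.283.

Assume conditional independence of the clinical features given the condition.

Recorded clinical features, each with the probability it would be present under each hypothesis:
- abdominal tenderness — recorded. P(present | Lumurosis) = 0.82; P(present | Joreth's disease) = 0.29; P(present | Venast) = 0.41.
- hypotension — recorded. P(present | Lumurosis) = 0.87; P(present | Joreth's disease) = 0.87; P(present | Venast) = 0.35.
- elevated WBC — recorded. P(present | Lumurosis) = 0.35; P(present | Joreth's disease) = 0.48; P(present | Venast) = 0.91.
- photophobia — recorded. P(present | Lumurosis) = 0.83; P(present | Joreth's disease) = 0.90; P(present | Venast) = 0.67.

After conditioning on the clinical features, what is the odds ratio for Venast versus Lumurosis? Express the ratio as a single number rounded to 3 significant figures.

0.218

Unnormalized posterior weight (prior times the clinical feature likelihoods) for each of the two hypotheses:
  Venast: 0.283 × 0.41 × 0.35 × 0.91 × 0.67 = 0.02476
  Lumurosis: 0.547 × 0.82 × 0.87 × 0.35 × 0.83 = 0.11336
Odds(Venast : Lumurosis) = 0.02476 / 0.11336 ≈ 0.218.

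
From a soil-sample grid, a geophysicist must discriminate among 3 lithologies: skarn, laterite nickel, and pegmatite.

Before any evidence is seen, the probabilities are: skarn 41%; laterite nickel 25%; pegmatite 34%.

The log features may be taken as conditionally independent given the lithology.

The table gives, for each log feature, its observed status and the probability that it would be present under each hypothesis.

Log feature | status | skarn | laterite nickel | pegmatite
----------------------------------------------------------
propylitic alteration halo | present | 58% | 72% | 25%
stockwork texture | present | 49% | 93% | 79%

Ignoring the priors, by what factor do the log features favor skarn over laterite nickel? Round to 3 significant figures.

The Bayes factor is the ratio of the joint likelihoods of the log feature pattern under the two hypotheses.
  skarn: 0.58 × 0.49 = 0.2842
  laterite nickel: 0.72 × 0.93 = 0.6696
Bayes factor = 0.2842 / 0.6696 ≈ 0.424

0.424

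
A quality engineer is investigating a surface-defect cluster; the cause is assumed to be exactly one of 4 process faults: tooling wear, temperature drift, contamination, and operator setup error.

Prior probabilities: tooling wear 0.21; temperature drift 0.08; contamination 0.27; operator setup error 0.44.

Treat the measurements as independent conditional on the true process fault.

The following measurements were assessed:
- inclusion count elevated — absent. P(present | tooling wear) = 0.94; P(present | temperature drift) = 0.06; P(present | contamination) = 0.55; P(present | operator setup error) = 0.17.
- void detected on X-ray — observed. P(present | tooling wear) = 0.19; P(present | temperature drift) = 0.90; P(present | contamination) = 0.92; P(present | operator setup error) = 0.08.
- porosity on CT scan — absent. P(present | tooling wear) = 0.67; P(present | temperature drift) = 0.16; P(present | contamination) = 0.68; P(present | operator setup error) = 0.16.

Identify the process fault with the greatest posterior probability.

temperature drift

For each hypothesis, the unnormalized posterior weight is prior × product of the measurement likelihoods (using 1 − P(present | H) for each absent measurement):
  tooling wear: 0.21 × (1 − 0.94) × 0.19 × (1 − 0.67) = 0.00079002
  temperature drift: 0.08 × (1 − 0.06) × 0.90 × (1 − 0.16) = 0.056851
  contamination: 0.27 × (1 − 0.55) × 0.92 × (1 − 0.68) = 0.03577
  operator setup error: 0.44 × (1 − 0.17) × 0.08 × (1 − 0.16) = 0.024541
Marginal likelihood of the evidence = 0.11795.
P(tooling wear | evidence) ≈ 0.00079002 / 0.11795 ≈ 0.007
P(temperature drift | evidence) ≈ 0.056851 / 0.11795 ≈ 0.482
P(contamination | evidence) ≈ 0.03577 / 0.11795 ≈ 0.303
P(operator setup error | evidence) ≈ 0.024541 / 0.11795 ≈ 0.208
The largest is 0.482, so temperature drift is most probable.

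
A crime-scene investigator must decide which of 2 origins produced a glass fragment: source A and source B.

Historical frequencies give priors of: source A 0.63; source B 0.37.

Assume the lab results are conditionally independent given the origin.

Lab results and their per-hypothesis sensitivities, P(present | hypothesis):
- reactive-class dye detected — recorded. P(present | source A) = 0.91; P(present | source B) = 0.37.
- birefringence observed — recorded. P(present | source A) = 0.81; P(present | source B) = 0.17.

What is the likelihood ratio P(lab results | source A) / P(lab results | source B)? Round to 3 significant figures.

11.7

Joint likelihood of the lab result pattern under each hypothesis:
  source A: 0.91 × 0.81 = 0.7371
  source B: 0.37 × 0.17 = 0.0629
Bayes factor = 0.7371 / 0.0629 ≈ 11.7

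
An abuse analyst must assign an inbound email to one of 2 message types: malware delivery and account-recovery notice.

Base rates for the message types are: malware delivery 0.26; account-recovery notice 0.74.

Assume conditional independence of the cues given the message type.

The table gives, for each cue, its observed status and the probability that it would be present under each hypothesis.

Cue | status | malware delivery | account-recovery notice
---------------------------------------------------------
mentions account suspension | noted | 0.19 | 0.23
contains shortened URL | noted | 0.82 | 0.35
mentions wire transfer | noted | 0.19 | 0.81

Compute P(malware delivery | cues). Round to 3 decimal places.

By Bayes' rule with conditional independence, the unnormalized weight for each hypothesis is prior × ∏ likelihoods:
  malware delivery: 0.26 × 0.19 × 0.82 × 0.19 = 0.0076965
  account-recovery notice: 0.74 × 0.23 × 0.35 × 0.81 = 0.048252
Normalizing constant Z = 0.0076965 + 0.048252 = 0.055948.
P(malware delivery | evidence) = 0.0076965 / 0.055948 ≈ 0.138.

0.138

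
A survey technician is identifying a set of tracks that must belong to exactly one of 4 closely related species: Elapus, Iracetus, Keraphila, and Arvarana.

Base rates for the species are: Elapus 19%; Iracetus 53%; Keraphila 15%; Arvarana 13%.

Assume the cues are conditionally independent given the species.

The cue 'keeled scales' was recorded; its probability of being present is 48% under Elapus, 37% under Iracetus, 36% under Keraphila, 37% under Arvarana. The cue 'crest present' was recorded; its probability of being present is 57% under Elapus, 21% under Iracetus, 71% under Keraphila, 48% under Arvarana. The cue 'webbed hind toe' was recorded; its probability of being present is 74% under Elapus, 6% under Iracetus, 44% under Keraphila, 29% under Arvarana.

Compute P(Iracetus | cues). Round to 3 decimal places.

0.038

Multiply each prior by the joint likelihood of the cue pattern:
  Elapus: 0.19 × 0.48 × 0.57 × 0.74 = 0.038468
  Iracetus: 0.53 × 0.37 × 0.21 × 0.06 = 0.0024709
  Keraphila: 0.15 × 0.36 × 0.71 × 0.44 = 0.01687
  Arvarana: 0.13 × 0.37 × 0.48 × 0.29 = 0.0066955
The unnormalized weights sum to 0.064504.
P(Iracetus | evidence) = 0.0024709 / 0.064504 ≈ 0.038.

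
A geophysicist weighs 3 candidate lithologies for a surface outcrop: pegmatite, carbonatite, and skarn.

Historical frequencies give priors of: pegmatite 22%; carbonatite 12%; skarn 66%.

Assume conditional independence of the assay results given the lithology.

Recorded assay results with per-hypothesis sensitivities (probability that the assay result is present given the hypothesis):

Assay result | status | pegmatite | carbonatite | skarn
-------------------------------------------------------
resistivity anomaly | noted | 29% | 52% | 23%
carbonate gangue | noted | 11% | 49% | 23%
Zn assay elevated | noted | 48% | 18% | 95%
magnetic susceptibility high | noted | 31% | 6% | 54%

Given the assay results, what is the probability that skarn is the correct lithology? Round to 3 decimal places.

0.929

Multiply each prior by the joint likelihood of the assay result pattern:
  pegmatite: 0.22 × 0.29 × 0.11 × 0.48 × 0.31 = 0.0010443
  carbonatite: 0.12 × 0.52 × 0.49 × 0.18 × 0.06 = 0.00033022
  skarn: 0.66 × 0.23 × 0.23 × 0.95 × 0.54 = 0.017911
Normalizing constant Z = 0.0010443 + 0.00033022 + 0.017911 = 0.019285.
P(skarn | evidence) = 0.017911 / 0.019285 ≈ 0.929.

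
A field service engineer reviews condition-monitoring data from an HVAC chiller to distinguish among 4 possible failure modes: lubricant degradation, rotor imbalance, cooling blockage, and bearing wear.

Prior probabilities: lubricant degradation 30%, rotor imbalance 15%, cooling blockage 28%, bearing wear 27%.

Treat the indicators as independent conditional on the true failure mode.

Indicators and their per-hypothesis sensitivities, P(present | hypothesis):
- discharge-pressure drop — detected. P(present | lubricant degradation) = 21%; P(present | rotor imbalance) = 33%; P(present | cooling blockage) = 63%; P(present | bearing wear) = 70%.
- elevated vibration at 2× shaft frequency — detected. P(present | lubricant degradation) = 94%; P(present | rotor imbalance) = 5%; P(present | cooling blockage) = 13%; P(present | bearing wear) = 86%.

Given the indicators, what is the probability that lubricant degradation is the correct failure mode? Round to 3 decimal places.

For each hypothesis, the unnormalized posterior weight is prior × product of the indicator likelihoods:
  lubricant degradation: 0.30 × 0.21 × 0.94 = 0.05922
  rotor imbalance: 0.15 × 0.33 × 0.05 = 0.002475
  cooling blockage: 0.28 × 0.63 × 0.13 = 0.022932
  bearing wear: 0.27 × 0.70 × 0.86 = 0.16254
The unnormalized weights sum to 0.24717.
P(lubricant degradation | evidence) = 0.05922 / 0.24717 ≈ 0.240.

0.240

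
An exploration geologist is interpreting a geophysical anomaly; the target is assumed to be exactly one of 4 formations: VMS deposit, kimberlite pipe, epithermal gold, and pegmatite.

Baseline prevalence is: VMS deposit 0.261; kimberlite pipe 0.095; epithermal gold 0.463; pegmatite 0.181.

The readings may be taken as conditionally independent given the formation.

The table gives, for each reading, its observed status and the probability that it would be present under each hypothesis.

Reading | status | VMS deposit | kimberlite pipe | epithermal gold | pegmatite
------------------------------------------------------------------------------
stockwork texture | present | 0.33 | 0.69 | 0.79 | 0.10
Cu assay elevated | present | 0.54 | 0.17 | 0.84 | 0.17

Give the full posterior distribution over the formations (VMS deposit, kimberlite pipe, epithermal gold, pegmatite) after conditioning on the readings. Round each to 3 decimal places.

Multiply each prior by the joint likelihood of the reading pattern:
  VMS deposit: 0.261 × 0.33 × 0.54 = 0.04651
  kimberlite pipe: 0.095 × 0.69 × 0.17 = 0.011144
  epithermal gold: 0.463 × 0.79 × 0.84 = 0.30725
  pegmatite: 0.181 × 0.10 × 0.17 = 0.003077
Marginal likelihood of the evidence = 0.36798.
P(VMS deposit | evidence) = 0.04651 / 0.36798 ≈ 0.126
P(kimberlite pipe | evidence) = 0.011144 / 0.36798 ≈ 0.030
P(epithermal gold | evidence) = 0.30725 / 0.36798 ≈ 0.835
P(pegmatite | evidence) = 0.003077 / 0.36798 ≈ 0.008

0.126, 0.030, 0.835, 0.008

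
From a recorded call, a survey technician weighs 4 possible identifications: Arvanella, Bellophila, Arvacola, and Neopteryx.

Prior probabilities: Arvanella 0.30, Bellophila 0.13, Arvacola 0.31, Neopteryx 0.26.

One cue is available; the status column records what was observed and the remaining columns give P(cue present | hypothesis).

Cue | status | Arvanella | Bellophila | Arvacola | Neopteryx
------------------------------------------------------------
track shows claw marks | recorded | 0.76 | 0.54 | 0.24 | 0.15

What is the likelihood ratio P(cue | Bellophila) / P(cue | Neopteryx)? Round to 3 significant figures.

3.60

Likelihood of this cue under each hypothesis:
  Bellophila: 0.54
  Neopteryx: 0.15
Bayes factor = 0.54 / 0.15 ≈ 3.60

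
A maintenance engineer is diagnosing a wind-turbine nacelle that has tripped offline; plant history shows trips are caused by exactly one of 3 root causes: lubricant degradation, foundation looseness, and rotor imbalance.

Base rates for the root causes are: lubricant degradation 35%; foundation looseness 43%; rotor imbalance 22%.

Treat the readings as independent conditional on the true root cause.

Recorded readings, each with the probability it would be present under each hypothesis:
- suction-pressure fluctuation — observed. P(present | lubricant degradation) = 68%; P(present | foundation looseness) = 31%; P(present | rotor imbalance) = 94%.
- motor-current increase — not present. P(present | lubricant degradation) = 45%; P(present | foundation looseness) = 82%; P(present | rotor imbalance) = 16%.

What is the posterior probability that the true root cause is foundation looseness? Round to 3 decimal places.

0.073

By Bayes' rule with conditional independence, the unnormalized weight for each hypothesis is prior × ∏ likelihoods (using 1 − P(present | H) for each absent reading):
  lubricant degradation: 0.35 × 0.68 × (1 − 0.45) = 0.1309
  foundation looseness: 0.43 × 0.31 × (1 − 0.82) = 0.023994
  rotor imbalance: 0.22 × 0.94 × (1 − 0.16) = 0.17371
The unnormalized weights sum to 0.32861.
P(foundation looseness | evidence) = 0.023994 / 0.32861 ≈ 0.073.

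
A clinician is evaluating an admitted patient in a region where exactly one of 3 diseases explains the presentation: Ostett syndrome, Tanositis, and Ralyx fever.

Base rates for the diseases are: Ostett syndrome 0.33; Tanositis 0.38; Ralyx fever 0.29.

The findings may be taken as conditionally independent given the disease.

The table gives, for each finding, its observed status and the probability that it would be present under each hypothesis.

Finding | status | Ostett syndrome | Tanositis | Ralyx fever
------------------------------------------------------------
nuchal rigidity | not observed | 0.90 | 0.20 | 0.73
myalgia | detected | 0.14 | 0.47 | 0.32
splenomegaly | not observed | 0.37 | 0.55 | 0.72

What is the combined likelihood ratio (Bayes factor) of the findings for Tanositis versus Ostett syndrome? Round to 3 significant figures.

Take the product of per-finding likelihoods under each hypothesis (using 1 − P(present | H) for each absent finding), then divide.
  Tanositis: (1 − 0.20) × 0.47 × (1 − 0.55) = 0.1692
  Ostett syndrome: (1 − 0.90) × 0.14 × (1 − 0.37) = 0.00882
Bayes factor = 0.1692 / 0.00882 ≈ 19.2

19.2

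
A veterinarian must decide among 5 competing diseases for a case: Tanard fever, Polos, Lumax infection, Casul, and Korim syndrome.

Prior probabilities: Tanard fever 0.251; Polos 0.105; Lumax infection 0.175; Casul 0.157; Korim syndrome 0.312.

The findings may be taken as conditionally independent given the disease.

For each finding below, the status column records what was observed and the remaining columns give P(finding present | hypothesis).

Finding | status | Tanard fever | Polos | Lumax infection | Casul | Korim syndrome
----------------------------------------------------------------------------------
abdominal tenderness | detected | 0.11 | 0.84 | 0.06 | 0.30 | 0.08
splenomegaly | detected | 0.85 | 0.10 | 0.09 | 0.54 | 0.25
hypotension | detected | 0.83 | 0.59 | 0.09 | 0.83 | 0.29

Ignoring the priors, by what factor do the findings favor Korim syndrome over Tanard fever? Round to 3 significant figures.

0.0747

Take the product of per-finding likelihoods under each hypothesis, then divide.
  Korim syndrome: 0.08 × 0.25 × 0.29 = 0.0058
  Tanard fever: 0.11 × 0.85 × 0.83 = 0.077605
Bayes factor = 0.0058 / 0.077605 ≈ 0.0747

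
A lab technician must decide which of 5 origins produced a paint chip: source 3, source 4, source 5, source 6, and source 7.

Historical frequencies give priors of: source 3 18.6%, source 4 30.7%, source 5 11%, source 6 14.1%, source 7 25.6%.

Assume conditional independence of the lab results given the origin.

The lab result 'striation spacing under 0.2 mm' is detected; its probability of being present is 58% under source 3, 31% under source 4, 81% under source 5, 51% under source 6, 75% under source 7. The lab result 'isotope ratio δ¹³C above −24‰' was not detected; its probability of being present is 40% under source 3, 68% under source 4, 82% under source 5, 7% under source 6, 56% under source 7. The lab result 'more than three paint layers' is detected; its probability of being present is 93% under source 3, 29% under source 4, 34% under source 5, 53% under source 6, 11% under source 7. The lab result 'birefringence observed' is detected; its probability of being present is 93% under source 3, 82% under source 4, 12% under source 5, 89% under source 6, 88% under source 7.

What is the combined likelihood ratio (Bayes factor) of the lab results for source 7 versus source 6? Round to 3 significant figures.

Take the product of per-lab result likelihoods under each hypothesis (using 1 − P(present | H) for each absent lab result), then divide.
  source 7: 0.75 × (1 − 0.56) × 0.11 × 0.88 = 0.031944
  source 6: 0.51 × (1 − 0.07) × 0.53 × 0.89 = 0.22373
Bayes factor = 0.031944 / 0.22373 ≈ 0.143

0.143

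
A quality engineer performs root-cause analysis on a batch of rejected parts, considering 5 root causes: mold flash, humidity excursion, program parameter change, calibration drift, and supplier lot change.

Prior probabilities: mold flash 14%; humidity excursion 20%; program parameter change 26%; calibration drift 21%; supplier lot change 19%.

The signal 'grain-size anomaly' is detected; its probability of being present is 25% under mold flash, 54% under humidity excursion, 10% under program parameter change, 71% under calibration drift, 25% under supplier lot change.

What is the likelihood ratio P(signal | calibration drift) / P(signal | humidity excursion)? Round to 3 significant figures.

The Bayes factor is the ratio of the two likelihoods.
  calibration drift: 0.71
  humidity excursion: 0.54
Bayes factor = 0.71 / 0.54 ≈ 1.31

1.31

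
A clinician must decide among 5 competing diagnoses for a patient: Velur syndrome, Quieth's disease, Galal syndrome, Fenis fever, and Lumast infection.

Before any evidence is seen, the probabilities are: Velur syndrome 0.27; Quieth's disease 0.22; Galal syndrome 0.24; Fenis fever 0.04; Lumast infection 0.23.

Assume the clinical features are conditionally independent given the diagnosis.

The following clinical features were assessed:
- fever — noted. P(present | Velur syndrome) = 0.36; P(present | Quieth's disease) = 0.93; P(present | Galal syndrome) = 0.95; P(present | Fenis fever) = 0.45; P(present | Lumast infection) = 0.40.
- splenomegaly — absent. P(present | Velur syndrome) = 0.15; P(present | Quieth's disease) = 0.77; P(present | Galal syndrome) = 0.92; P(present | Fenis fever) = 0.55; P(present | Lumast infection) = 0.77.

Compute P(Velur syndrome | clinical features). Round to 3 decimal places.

For each hypothesis, the unnormalized posterior weight is prior × product of the clinical feature likelihoods (using 1 − P(present | H) for each absent clinical feature):
  Velur syndrome: 0.27 × 0.36 × (1 − 0.15) = 0.08262
  Quieth's disease: 0.22 × 0.93 × (1 − 0.77) = 0.047058
  Galal syndrome: 0.24 × 0.95 × (1 − 0.92) = 0.01824
  Fenis fever: 0.04 × 0.45 × (1 − 0.55) = 0.0081
  Lumast infection: 0.23 × 0.40 × (1 − 0.77) = 0.02116
The unnormalized weights sum to 0.17718.
P(Velur syndrome | evidence) = 0.08262 / 0.17718 ≈ 0.466.

0.466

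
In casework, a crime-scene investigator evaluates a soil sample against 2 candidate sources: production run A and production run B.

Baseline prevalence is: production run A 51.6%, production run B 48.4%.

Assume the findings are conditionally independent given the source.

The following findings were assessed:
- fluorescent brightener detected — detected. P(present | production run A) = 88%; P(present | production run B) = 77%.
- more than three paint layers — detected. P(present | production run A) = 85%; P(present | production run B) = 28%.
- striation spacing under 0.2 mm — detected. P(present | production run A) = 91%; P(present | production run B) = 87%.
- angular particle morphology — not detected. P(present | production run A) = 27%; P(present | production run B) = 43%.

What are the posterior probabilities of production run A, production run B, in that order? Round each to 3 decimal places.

For each hypothesis, the unnormalized posterior weight is prior × product of the finding likelihoods (using 1 − P(present | H) for each absent finding):
  production run A: 0.516 × 0.88 × 0.85 × 0.91 × (1 − 0.27) = 0.2564
  production run B: 0.484 × 0.77 × 0.28 × 0.87 × (1 − 0.43) = 0.051747
Normalizing constant Z = 0.2564 + 0.051747 = 0.30815.
P(production run A | evidence) = 0.2564 / 0.30815 ≈ 0.832
P(production run B | evidence) = 0.051747 / 0.30815 ≈ 0.168

0.832, 0.168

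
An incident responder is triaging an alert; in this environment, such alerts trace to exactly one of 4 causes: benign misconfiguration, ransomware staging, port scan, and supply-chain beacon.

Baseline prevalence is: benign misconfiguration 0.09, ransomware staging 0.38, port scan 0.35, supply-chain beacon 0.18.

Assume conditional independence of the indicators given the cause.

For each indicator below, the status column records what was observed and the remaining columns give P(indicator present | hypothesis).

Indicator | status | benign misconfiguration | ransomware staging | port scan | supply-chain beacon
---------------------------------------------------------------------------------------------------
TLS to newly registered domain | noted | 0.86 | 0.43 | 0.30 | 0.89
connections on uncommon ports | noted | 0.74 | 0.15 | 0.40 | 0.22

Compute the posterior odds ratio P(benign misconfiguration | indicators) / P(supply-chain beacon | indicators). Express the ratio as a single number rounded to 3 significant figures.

1.63

The normalizing constant cancels in an odds ratio, so compute prior × likelihood for the two hypotheses only:
  benign misconfiguration: 0.09 × 0.86 × 0.74 = 0.057276
  supply-chain beacon: 0.18 × 0.89 × 0.22 = 0.035244
Posterior odds = 0.057276 / 0.035244 ≈ 1.63.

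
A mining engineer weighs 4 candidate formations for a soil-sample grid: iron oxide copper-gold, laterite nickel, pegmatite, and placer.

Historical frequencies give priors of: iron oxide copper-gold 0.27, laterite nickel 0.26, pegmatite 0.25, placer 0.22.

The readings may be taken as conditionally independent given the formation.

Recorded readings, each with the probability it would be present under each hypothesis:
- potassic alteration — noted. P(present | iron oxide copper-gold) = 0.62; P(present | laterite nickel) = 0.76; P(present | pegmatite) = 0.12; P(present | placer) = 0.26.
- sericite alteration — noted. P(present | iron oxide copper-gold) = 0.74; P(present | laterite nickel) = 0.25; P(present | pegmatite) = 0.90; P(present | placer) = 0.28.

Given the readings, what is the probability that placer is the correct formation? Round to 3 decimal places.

Multiply each prior by the joint likelihood of the reading pattern:
  iron oxide copper-gold: 0.27 × 0.62 × 0.74 = 0.12388
  laterite nickel: 0.26 × 0.76 × 0.25 = 0.0494
  pegmatite: 0.25 × 0.12 × 0.90 = 0.027
  placer: 0.22 × 0.26 × 0.28 = 0.016016
Normalizing constant Z = 0.12388 + 0.0494 + 0.027 + 0.016016 = 0.21629.
P(placer | evidence) = 0.016016 / 0.21629 ≈ 0.074.

0.074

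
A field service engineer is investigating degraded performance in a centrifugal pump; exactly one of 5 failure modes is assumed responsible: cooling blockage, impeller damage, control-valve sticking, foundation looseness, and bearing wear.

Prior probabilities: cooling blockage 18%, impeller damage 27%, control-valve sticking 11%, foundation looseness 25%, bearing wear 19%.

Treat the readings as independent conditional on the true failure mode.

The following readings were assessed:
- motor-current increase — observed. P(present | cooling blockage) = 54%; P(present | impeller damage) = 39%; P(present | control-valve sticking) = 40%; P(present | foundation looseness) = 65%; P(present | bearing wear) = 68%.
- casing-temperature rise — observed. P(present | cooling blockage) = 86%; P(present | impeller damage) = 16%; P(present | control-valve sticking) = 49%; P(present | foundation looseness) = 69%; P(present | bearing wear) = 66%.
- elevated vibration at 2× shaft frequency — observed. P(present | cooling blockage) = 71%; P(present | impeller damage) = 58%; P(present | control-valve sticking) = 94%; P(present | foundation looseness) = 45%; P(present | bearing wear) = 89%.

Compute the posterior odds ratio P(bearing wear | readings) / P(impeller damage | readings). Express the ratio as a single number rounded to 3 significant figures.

The normalizing constant cancels in an odds ratio, so compute prior × likelihood for the two hypotheses only:
  bearing wear: 0.19 × 0.68 × 0.66 × 0.89 = 0.075892
  impeller damage: 0.27 × 0.39 × 0.16 × 0.58 = 0.0097718
Odds(bearing wear : impeller damage) = 0.075892 / 0.0097718 ≈ 7.77.

7.77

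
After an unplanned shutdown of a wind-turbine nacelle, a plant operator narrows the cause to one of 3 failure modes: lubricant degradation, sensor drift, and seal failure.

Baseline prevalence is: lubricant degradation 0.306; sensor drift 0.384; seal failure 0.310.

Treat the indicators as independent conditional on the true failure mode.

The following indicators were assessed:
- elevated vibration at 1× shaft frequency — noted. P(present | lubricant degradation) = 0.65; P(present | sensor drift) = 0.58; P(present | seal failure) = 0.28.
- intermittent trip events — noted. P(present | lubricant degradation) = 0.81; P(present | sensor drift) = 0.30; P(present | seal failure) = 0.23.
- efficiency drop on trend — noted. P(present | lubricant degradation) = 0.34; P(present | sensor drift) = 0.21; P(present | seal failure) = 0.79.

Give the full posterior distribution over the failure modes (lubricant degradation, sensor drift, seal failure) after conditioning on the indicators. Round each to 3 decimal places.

0.648, 0.166, 0.186

Multiply each prior by the joint likelihood of the indicator pattern:
  lubricant degradation: 0.306 × 0.65 × 0.81 × 0.34 = 0.054777
  sensor drift: 0.384 × 0.58 × 0.30 × 0.21 = 0.014031
  seal failure: 0.310 × 0.28 × 0.23 × 0.79 = 0.015772
The unnormalized weights sum to 0.08458.
P(lubricant degradation | evidence) = 0.054777 / 0.08458 ≈ 0.648
P(sensor drift | evidence) = 0.014031 / 0.08458 ≈ 0.166
P(seal failure | evidence) = 0.015772 / 0.08458 ≈ 0.186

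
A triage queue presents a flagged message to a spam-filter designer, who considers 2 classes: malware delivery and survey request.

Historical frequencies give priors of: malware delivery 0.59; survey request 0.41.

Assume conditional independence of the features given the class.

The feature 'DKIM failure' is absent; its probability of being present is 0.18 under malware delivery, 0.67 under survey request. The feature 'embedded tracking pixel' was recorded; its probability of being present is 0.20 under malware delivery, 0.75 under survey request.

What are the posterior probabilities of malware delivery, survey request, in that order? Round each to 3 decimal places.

By Bayes' rule with conditional independence, the unnormalized weight for each hypothesis is prior × ∏ likelihoods (using 1 − P(present | H) for each absent feature):
  malware delivery: 0.59 × (1 − 0.18) × 0.20 = 0.09676
  survey request: 0.41 × (1 − 0.67) × 0.75 = 0.10147
Marginal likelihood of the evidence = 0.19823.
P(malware delivery | evidence) = 0.09676 / 0.19823 ≈ 0.488
P(survey request | evidence) = 0.10147 / 0.19823 ≈ 0.512

0.488, 0.512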